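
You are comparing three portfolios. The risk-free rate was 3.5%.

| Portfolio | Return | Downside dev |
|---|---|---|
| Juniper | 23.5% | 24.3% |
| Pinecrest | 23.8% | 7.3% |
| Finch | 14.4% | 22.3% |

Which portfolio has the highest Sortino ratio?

Juniper: Sortino ratio = (23.5% − 3.5%) / 24.3% = 0.823
Pinecrest: Sortino ratio = (23.8% − 3.5%) / 7.3% = 2.781
Finch: Sortino ratio = (14.4% − 3.5%) / 22.3% = 0.489
Highest: Pinecrest (2.781).

Pinecrest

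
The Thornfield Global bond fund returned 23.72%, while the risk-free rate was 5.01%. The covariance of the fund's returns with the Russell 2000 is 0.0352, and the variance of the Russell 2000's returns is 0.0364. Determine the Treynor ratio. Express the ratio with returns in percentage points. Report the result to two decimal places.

β = Cov / Var = 0.0352 / 0.0364 = 0.9670
Treynor = (Rp − Rf) / β = (23.72% − 5.01%) / 0.9670 = 18.71 / 0.9670 = 19.3485

19.35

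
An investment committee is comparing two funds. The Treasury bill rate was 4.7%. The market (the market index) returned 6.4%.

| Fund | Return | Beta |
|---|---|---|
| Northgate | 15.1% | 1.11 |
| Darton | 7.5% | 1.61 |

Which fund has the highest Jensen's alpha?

Northgate

Northgate: α = 15.1% − [4.7% + 1.11 × (6.4% − 4.7%)] = 8.513
Darton: α = 7.5% − [4.7% + 1.61 × (6.4% − 4.7%)] = 0.063
Highest: Northgate (8.513).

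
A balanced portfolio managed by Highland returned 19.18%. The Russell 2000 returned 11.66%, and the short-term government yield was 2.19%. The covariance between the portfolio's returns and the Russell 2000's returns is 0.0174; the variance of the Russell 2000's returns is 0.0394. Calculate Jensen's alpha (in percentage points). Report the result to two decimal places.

12.81

β = Cov / Var = 0.0174 / 0.0394 = 0.4416
E[R] = Rf + β(Rm − Rf) = 2.19% + 0.4416 × (11.66% − 2.19%) = 6.3720%
α = Rp − E[R] = 19.18% − 6.3720% = 12.8080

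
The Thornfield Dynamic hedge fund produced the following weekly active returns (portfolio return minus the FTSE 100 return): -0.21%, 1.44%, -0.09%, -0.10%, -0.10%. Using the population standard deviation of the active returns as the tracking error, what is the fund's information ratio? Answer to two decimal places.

0.30

μ = (-0.21 + 1.44 − 0.09 − 0.1 − 0.1) / 5 = 0.940 / 5 = 0.1880%
Σ(r − μ)² = (-0.21 − 0.1880)² + (1.44 − 0.1880)² + … = 1.9691
population σ = √(1.9691 / 5) = √0.3938 = 0.6275%
IR = μ / tracking error = 0.1880 / 0.6275 = 0.2996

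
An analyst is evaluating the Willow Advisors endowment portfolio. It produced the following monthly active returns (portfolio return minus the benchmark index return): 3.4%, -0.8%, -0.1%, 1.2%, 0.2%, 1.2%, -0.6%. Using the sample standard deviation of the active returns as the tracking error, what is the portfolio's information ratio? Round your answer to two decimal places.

μ = (3.4 − 0.8 − 0.1 + 1.2 + 0.2 + 1.2 − 0.6) / 7 = 4.50 / 7 = 0.6429%
Sample σ = √[Σ(r − μ)² / 6] = √[12.5971 / 6] = √2.0995 = 1.4490%
IR = μ / tracking error = 0.6429 / 1.4490 = 0.4437

0.44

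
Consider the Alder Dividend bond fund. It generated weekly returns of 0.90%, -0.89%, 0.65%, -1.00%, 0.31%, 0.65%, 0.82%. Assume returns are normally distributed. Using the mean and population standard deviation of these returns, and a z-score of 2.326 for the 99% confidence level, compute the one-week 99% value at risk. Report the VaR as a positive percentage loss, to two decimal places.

1.53

μ = (0.9 − 0.89 + 0.65 − 1 + 0.31 + 0.65 + 0.82) / 7 = 1.440 / 7 = 0.2057%
Population σ = √[Σ(r − μ)² / 7] = √[3.9194 / 7] = √0.5599 = 0.7483%
VaR = −(μ − z·σ) = −(0.2057 − 2.326 × 0.7483) = −(-1.5348) = 1.5348%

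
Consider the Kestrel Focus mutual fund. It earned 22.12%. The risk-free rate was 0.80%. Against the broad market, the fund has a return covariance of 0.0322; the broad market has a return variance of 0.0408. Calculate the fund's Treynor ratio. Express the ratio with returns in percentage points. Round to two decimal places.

β = Cov / Var = 0.0322 / 0.0408 = 0.7892
Treynor = (Rp − Rf) / β = (22.12% − 0.80%) / 0.7892 = 21.32 / 0.7892 = 27.0147

27.01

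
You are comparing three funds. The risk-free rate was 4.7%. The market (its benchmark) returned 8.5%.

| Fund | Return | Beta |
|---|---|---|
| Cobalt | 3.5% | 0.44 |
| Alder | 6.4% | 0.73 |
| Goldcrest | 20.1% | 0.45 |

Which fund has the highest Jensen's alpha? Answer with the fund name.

Goldcrest

Cobalt: α = 3.5% − [4.7% + 0.44 × (8.5% − 4.7%)] = -2.872
Alder: α = 6.4% − [4.7% + 0.73 × (8.5% − 4.7%)] = -1.074
Goldcrest: α = 20.1% − [4.7% + 0.45 × (8.5% − 4.7%)] = 13.690
Highest: Goldcrest (13.690).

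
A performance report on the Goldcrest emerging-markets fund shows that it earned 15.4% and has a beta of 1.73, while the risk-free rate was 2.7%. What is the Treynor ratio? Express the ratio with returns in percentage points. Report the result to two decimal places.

Treynor = (Rp − Rf) / β = (15.4% − 2.7%) / 1.73 = 12.70 / 1.73 = 7.3410

7.34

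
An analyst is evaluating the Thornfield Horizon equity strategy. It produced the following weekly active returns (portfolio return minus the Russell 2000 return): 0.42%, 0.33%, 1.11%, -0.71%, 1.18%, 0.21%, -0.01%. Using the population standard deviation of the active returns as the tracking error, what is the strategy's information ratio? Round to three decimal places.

μ = (0.42 + 0.33 + 1.11 − 0.71 + 1.18 + 0.21 − 0.01) / 7 = 0.3614%
Σ(r − μ)² = (0.42 − 0.3614)² + (0.33 − 0.3614)² + … = 2.5437
population σ = √(2.5437 / 7) = √0.3634 = 0.6028%
IR = μ / tracking error = 0.3614 / 0.6028 = 0.5995

0.600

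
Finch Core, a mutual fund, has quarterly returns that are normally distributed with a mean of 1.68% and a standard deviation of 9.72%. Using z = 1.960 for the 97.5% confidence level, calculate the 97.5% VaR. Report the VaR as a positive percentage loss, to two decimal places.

VaR (as % loss) = −(μ − z·σ) = −(1.68% − 1.960 × 9.72%) = −(-17.3712%) = 17.3712%

17.37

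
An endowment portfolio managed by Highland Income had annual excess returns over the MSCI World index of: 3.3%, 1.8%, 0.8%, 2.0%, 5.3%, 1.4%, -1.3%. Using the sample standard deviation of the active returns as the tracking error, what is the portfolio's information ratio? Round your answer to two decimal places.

r̄ = (3.3 + 1.8 + 0.8 + 2 + 5.3 + 1.4 − 1.3) / 7 = 1.9000%
Σ(r − r̄)² = (3.3 − 1.9000)² + (1.8 − 1.9000)² + … = 25.2400
σ = √[25.2400 / 6] = 2.0510%
IR = r̄ / tracking error = 1.9000 / 2.0510 = 0.9264

0.93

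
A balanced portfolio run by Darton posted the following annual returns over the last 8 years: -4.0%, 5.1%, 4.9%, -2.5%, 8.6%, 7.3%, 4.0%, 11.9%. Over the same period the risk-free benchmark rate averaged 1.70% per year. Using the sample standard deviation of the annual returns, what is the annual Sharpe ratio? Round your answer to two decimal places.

0.51

r̄ = (-4 + 5.1 + 4.9 − 2.5 + 8.6 + 7.3 + 4 + 11.9) / 8 = 35.30 / 8 = 4.4125%
Sample σ = √[Σ(r − r̄)² / 7] = √[201.3688 / 7] = √28.7670 = 5.3635%
Sharpe = (r̄ − rf) / σ = (4.4125 − 1.7) / 5.3635 = 2.7125 / 5.3635 = 0.5057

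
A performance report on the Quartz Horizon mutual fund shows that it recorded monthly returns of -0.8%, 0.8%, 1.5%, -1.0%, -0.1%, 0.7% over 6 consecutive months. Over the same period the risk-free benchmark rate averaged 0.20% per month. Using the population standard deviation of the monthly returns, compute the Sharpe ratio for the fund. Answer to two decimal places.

r̄ = (-0.8 + 0.8 + 1.5 − 1 − 0.1 + 0.7) / 6 = 0.1833%
Σ(r − r̄)² = 4.8283; population σ = √(4.8283/6) = 0.8971%
Sharpe = (r̄ − rf) / σ = (0.1833 − 0.2) / 0.8971 = -0.0167 / 0.8971 = -0.0186

-0.02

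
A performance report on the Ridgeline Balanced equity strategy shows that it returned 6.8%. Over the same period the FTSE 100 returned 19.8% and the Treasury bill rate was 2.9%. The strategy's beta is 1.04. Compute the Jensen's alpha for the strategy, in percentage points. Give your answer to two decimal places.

-13.68

CAPM expected return = Rf + β(Rm − Rf) = 2.9% + 1.04 × (19.8% − 2.9%) = 2.9 + 1.04 × 16.90 = 20.4760%
Jensen's α = Rp − E[R] = 6.8% − 20.4760% = -13.6760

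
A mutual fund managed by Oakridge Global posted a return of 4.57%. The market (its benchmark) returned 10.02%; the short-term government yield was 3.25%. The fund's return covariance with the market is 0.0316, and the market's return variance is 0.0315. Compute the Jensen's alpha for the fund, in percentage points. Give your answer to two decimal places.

β = Cov / Var = 0.0316 / 0.0315 = 1.0032
E[R] = Rf + β(Rm − Rf) = 3.25% + 1.0032 × (10.02% − 3.25%) = 10.0417%
α = Rp − E[R] = 4.57% − 10.0417% = -5.4717

-5.47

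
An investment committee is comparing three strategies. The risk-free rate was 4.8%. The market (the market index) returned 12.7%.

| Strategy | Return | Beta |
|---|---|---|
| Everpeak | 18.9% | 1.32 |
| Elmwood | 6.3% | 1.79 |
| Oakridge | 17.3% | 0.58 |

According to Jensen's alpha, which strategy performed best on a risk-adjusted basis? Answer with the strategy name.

Everpeak: α = 18.9% − [4.8% + 1.32 × (12.7% − 4.8%)] = 3.672
Elmwood: α = 6.3% − [4.8% + 1.79 × (12.7% − 4.8%)] = -12.641
Oakridge: α = 17.3% − [4.8% + 0.58 × (12.7% − 4.8%)] = 7.918
Highest: Oakridge (7.918).

Oakridge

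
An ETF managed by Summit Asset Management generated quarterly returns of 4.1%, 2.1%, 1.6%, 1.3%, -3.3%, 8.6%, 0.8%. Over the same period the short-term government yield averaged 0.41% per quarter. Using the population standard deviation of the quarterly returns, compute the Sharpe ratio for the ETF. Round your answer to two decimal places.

μ = (4.1 + 2.1 + 1.6 + 1.3 − 3.3 + 8.6 + 0.8) / 7 = 15.20 / 7 = 2.1714%
Σ(r − μ)² = (4.1 − 2.1714)² + (2.1 − 2.1714)² + (1.6 − 2.1714)² + … = 77.9543
population σ = √(77.9543 / 7) = √11.1363 = 3.3371%
Sharpe = (μ − rf) / σ = (2.1714 − 0.41) / 3.3371 = 1.7614 / 3.3371 = 0.5278

0.53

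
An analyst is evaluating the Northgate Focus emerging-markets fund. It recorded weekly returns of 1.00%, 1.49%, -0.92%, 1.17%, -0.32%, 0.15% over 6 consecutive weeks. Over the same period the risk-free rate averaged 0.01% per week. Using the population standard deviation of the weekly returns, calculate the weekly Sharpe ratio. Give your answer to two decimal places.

r̄ = (1 + 1.49 − 0.92 + 1.17 − 0.32 + 0.15) / 6 = 0.4283%
Σ(r − r̄)² = (1 − 0.4283)² + (1.49 − 0.4283)² + … = 4.4595
population σ = √(4.4595 / 6) = √0.7433 = 0.8621%
Sharpe = (r̄ − rf) / σ = (0.4283 − 0.01) / 0.8621 = 0.4183 / 0.8621 = 0.4852

0.49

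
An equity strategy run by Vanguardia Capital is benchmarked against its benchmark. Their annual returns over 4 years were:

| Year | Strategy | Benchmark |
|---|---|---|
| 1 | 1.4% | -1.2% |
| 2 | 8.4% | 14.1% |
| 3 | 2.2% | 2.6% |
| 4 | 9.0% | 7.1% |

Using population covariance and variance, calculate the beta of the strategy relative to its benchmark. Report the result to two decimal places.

r̄p = 5.2500%,  r̄m = 5.6500%
Cov = Σ(rp − r̄p)(rm − r̄m) / 4 = 16.9325
Var(rm) = Σ(rm − r̄m)² / 4 = 32.4325
β = Cov / Var = 16.9325 / 32.4325 = 0.5221

0.52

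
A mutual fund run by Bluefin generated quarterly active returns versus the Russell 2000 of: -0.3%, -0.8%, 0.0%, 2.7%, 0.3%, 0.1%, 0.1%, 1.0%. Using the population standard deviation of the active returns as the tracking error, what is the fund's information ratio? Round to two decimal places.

0.39

r̄ = (-0.3 − 0.8 + 0 + 2.7 + 0.3 + 0.1 + 0.1 + 1) / 8 = 0.3875%
Σ(r − r̄)² = 7.9288; population σ = √(7.9288/8) = 0.9955%
IR = r̄ / tracking error = 0.3875 / 0.9955 = 0.3893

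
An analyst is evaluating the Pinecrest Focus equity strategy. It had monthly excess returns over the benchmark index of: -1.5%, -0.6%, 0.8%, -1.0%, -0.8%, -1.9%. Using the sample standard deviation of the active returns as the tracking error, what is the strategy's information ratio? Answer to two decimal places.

-0.90

r̄ = (-1.5 − 0.6 + 0.8 − 1 − 0.8 − 1.9) / 6 = -0.8333%
Sample σ = √[Σ(r − r̄)² / 5] = √[4.3333 / 5] = √0.8667 = 0.9310%
IR = r̄ / tracking error = -0.8333 / 0.9310 = -0.8951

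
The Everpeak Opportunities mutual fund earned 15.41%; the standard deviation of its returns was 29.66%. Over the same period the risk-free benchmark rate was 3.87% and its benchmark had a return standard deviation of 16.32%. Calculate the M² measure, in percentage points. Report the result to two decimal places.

Sharpe = (Rp − Rf) / σp = (15.41% − 3.87%) / 29.66% = 0.3891
M² = Rf + Sharpe × σm = 3.87% + 0.3891 × 16.32% = 10.2201%

10.22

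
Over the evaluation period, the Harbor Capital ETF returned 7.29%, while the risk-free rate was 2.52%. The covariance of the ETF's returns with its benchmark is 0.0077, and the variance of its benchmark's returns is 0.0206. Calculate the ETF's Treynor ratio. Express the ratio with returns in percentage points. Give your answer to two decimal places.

β = Cov / Var = 0.0077 / 0.0206 = 0.3738
Treynor = (Rp − Rf) / β = (7.29% − 2.52%) / 0.3738 = 4.77 / 0.3738 = 12.7608

12.76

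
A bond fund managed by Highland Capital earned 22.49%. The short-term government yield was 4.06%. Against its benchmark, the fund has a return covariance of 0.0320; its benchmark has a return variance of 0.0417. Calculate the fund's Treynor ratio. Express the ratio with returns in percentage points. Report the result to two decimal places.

24.02

β = Cov / Var = 0.0320 / 0.0417 = 0.7674
Treynor = (Rp − Rf) / β = (22.49% − 4.06%) / 0.7674 = 18.43 / 0.7674 = 24.0162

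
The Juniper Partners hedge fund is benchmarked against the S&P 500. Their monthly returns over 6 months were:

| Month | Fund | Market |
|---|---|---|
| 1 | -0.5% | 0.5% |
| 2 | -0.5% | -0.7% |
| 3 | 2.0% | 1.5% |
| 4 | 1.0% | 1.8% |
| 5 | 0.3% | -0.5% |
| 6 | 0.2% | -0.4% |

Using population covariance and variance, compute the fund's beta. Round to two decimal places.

0.64

r̄p = 0.4167%,  r̄m = 0.3667%
Cov = Σ(rp − r̄p)(rm − r̄m) / 6 = 0.6256
Var(rm) = Σ(rm − r̄m)² / 6 = 0.9722
β = Cov / Var = 0.6256 / 0.9722 = 0.6435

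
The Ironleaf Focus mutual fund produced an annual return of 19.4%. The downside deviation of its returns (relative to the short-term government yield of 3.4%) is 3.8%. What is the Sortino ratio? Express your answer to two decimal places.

Sortino = (Rp − Rf) / σd = (19.4% − 3.4%) / 3.8% = 16.00% / 3.8% = 4.2105

4.21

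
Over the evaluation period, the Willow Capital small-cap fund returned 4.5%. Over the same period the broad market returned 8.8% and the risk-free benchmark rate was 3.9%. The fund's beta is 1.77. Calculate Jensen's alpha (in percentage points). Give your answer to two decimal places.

CAPM expected return = Rf + β(Rm − Rf) = 3.9% + 1.77 × (8.8% − 3.9%) = 3.9 + 1.77 × 4.90 = 12.5730%
Jensen's α = Rp − E[R] = 4.5% − 12.5730% = -8.0730

-8.07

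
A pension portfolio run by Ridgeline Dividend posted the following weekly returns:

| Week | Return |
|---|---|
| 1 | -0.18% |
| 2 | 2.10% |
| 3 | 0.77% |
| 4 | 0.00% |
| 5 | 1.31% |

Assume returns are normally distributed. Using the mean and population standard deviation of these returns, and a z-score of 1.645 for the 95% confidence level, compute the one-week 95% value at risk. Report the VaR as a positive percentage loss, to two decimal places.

0.59

r̄ = (-0.18 + 2.1 + 0.77 + 0 + 1.31) / 5 = 0.8000%
Σ(r − r̄)² = (-0.18 − 0.8000)² + (2.1 − 0.8000)² + (0.77 − 0.8000)² + … = 3.5514
population σ = √(3.5514 / 5) = √0.7103 = 0.8428%
VaR = −(r̄ − z·σ) = −(0.8000 − 1.645 × 0.8428) = −(-0.5864) = 0.5864%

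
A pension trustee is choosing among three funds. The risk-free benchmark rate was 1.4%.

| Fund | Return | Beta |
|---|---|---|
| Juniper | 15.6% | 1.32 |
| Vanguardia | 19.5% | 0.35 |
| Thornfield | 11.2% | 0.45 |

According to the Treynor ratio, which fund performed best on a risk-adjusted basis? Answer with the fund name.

Juniper: Treynor = (15.6% − 1.4%) / 1.32 = 10.758
Vanguardia: Treynor = (19.5% − 1.4%) / 0.35 = 51.714
Thornfield: Treynor = (11.2% − 1.4%) / 0.45 = 21.778
Highest: Vanguardia (51.714).

Vanguardia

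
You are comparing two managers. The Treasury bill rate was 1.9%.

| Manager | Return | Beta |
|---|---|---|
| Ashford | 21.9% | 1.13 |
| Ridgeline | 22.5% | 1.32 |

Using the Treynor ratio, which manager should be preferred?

Ashford

Ashford: Treynor = (21.9% − 1.9%) / 1.13 = 17.699
Ridgeline: Treynor = (22.5% − 1.9%) / 1.32 = 15.606
Highest: Ashford (17.699).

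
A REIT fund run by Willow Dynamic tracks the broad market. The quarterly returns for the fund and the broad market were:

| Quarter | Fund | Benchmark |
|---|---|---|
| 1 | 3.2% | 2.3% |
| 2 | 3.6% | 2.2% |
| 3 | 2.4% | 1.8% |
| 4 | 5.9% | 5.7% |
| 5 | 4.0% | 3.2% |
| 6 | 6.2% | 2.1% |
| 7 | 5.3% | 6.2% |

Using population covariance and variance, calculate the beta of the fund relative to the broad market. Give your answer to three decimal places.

0.458

r̄p = 4.3714%,  r̄m = 3.3571%
Cov = Σ(rp − r̄p)(rm − r̄m) / 7 = 1.3116
Var(rm) = Σ(rm − r̄m)² / 7 = 2.8653
β = Cov / Var = 1.3116 / 2.8653 = 0.4578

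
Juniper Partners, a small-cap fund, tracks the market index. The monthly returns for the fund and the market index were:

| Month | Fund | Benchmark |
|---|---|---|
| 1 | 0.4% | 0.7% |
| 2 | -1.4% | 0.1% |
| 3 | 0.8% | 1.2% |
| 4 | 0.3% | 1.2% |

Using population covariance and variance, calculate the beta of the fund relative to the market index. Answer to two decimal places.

1.68

r̄p = 0.0250%,  r̄m = 0.8000%
Cov = Σ(rp − r̄p)(rm − r̄m) / 4 = 0.3450
Var(rm) = Σ(rm − r̄m)² / 4 = 0.2050
β = Cov / Var = 0.3450 / 0.2050 = 1.6829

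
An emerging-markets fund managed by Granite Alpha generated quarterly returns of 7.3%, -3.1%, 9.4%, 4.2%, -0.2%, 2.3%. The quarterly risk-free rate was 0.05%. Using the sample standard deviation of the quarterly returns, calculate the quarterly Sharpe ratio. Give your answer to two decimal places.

Mean return r̄ = 19.90 / 6 = 3.3167%
Σ(r − r̄)² = 108.2283; sample σ = √(108.2283/5) = 4.6525%
Sharpe = (r̄ − rf) / σ = (3.3167 − 0.05) / 4.6525 = 3.2667 / 4.6525 = 0.7021

0.70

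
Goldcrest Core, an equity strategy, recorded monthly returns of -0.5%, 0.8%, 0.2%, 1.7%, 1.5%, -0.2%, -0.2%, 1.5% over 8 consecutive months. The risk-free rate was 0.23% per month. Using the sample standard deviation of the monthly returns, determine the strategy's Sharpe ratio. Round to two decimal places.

μ = (-0.5 + 0.8 + 0.2 + 1.7 + 1.5 − 0.2 − 0.2 + 1.5) / 8 = 4.80 / 8 = 0.6000%
Sample std dev = √[5.5200 / 7] = 0.8880%
Sharpe = (μ − rf) / σ = (0.6000 − 0.23) / 0.8880 = 0.3700 / 0.8880 = 0.4167

0.42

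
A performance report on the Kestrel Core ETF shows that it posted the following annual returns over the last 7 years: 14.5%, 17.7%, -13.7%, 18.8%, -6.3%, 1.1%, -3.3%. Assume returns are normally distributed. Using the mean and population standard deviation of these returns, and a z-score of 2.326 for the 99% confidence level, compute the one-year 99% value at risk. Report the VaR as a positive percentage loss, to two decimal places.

23.66

r̄ = (14.5 + 17.7 − 13.7 + 18.8 − 6.3 + 1.1 − 3.3) / 7 = 28.80 / 7 = 4.1143%
Σ(r − r̄)² = (14.5 − 4.1143)² + (17.7 − 4.1143)² + (-13.7 − 4.1143)² + … = 997.9686
population σ = √(997.9686 / 7) = √142.5669 = 11.9401%
VaR = −(r̄ − z·σ) = −(4.1143 − 2.326 × 11.9401) = −(-23.6584) = 23.6584%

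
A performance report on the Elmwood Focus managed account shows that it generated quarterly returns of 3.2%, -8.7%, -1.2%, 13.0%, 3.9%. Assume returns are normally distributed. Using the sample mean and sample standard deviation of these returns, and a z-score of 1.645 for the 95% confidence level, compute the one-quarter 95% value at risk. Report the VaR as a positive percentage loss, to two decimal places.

r̄ = (3.2 − 8.7 − 1.2 + 13 + 3.9) / 5 = 10.20 / 5 = 2.0400%
Sample std dev = √[250.7720 / 4] = 7.9179%
VaR = −(r̄ − z·σ) = −(2.0400 − 1.645 × 7.9179) = −(-10.9849) = 10.9849%

10.98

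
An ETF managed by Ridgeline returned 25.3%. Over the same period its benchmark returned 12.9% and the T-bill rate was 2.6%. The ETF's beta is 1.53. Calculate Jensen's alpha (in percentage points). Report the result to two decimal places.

CAPM expected return = Rf + β(Rm − Rf) = 2.6% + 1.53 × (12.9% − 2.6%) = 2.6 + 1.53 × 10.30 = 18.3590%
Jensen's α = Rp − E[R] = 25.3% − 18.3590% = 6.9410

6.94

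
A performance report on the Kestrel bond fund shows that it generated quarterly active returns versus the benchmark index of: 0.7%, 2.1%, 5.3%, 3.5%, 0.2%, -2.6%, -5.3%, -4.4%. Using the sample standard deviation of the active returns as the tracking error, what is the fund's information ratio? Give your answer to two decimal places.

-0.02

r̄ = (0.7 + 2.1 + 5.3 + 3.5 + 0.2 − 2.6 − 5.3 − 4.4) / 8 = -0.0625%
Sample σ = √[Σ(r − r̄)² / 7] = √[99.4588 / 7] = √14.2084 = 3.7694%
IR = r̄ / tracking error = -0.0625 / 3.7694 = -0.0166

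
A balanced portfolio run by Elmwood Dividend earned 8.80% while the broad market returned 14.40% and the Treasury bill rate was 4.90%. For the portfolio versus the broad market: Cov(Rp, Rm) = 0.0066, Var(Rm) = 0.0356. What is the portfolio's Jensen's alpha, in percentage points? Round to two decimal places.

2.14

β = Cov / Var = 0.0066 / 0.0356 = 0.1854
E[R] = Rf + β(Rm − Rf) = 4.90% + 0.1854 × (14.40% − 4.90%) = 6.6613%
α = Rp − E[R] = 8.80% − 6.6613% = 2.1387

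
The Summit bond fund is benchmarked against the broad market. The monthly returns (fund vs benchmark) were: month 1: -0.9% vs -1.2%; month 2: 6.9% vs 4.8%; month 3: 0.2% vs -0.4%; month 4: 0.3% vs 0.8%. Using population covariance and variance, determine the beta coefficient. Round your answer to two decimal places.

r̄p = 1.6250%,  r̄m = 1.0000%
Cov = Σ(rp − r̄p)(rm − r̄m) / 4 = 6.9650
Var(rm) = Σ(rm − r̄m)² / 4 = 5.3200
β = Cov / Var = 6.9650 / 5.3200 = 1.3092

1.31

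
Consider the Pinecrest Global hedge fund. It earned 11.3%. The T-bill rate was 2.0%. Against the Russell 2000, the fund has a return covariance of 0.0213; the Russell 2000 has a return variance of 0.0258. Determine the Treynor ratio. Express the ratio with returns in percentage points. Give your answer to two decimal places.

11.26

β = Cov / Var = 0.0213 / 0.0258 = 0.8256
Treynor = (Rp − Rf) / β = (11.3% − 2.0%) / 0.8256 = 9.30 / 0.8256 = 11.2645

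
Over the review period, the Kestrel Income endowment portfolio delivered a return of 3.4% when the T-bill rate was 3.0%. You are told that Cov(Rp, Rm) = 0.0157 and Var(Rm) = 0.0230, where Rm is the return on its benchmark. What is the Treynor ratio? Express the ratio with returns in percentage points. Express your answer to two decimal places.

β = Cov / Var = 0.0157 / 0.0230 = 0.6826
Treynor = (Rp − Rf) / β = (3.4% − 3.0%) / 0.6826 = 0.40 / 0.6826 = 0.5860

0.59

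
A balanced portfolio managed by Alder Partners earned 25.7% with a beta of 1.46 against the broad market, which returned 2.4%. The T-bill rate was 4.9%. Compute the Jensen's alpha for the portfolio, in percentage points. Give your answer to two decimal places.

CAPM expected return = Rf + β(Rm − Rf) = 4.9% + 1.46 × (2.4% − 4.9%) = 4.9 + 1.46 × -2.50 = 1.2500%
Jensen's α = Rp − E[R] = 25.7% − 1.2500% = 24.4500

24.45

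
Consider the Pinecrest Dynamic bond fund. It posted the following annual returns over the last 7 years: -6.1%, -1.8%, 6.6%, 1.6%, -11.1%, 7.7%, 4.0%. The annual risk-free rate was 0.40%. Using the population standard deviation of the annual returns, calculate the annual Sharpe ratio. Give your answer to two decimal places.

-0.04

r̄ = (-6.1 − 1.8 + 6.6 + 1.6 − 11.1 + 7.7 + 4) / 7 = 0.1286%
Σ(r − r̄)² = 284.9543; population σ = √(284.9543/7) = 6.3803%
Sharpe = (r̄ − rf) / σ = (0.1286 − 0.4) / 6.3803 = -0.2714 / 6.3803 = -0.0425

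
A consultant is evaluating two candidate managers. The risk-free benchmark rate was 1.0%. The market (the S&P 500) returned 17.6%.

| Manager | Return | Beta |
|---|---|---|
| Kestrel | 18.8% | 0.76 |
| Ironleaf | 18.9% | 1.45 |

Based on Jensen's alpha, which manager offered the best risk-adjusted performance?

Kestrel: α = 18.8% − [1.0% + 0.76 × (17.6% − 1.0%)] = 5.184
Ironleaf: α = 18.9% − [1.0% + 1.45 × (17.6% − 1.0%)] = -6.170
Highest: Kestrel (5.184).

Kestrel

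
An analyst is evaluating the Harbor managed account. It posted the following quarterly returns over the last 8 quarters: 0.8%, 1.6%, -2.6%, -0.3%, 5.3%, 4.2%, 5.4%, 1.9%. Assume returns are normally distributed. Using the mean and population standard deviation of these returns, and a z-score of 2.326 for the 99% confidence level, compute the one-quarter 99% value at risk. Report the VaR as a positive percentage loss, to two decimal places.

4.08

μ = (0.8 + 1.6 − 2.6 − 0.3 + 5.3 + 4.2 + 5.4 + 1.9) / 8 = 2.0375%
Σ(r − μ)² = (0.8 − 2.0375)² + (1.6 − 2.0375)² + (-2.6 − 2.0375)² + … = 55.3388
σ = √[55.3388 / 8] = 2.6301%
VaR = −(μ − z·σ) = −(2.0375 − 2.326 × 2.6301) = −(-4.0801) = 4.0801%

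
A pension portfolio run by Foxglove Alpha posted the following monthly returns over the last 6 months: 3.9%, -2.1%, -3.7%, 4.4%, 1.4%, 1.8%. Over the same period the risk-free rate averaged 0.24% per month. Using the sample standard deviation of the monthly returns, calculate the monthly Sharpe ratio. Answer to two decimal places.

0.22

Mean return r̄ = 5.70 / 6 = 0.9500%
Σ(r − r̄)² = (3.9 − 0.9500)² + (-2.1 − 0.9500)² + … = 52.4550
sample σ = √(52.4550 / 5) = √10.4910 = 3.2390%
Sharpe = (r̄ − rf) / σ = (0.9500 − 0.24) / 3.2390 = 0.7100 / 3.2390 = 0.2192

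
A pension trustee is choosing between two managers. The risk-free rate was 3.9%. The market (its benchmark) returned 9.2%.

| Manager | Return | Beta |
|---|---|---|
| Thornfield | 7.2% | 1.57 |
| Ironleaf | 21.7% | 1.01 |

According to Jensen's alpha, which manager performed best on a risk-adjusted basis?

Thornfield: α = 7.2% − [3.9% + 1.57 × (9.2% − 3.9%)] = -5.021
Ironleaf: α = 21.7% − [3.9% + 1.01 × (9.2% − 3.9%)] = 12.447
Highest: Ironleaf (12.447).

Ironleaf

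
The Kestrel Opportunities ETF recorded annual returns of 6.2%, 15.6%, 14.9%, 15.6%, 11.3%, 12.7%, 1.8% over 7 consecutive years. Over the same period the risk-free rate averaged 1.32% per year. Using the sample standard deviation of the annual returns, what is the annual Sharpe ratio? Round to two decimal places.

μ = (6.2 + 15.6 + 14.9 + 15.6 + 11.3 + 12.7 + 1.8) / 7 = 78.10 / 7 = 11.1571%
Σ(r − μ)² = 168.0171; sample σ = √(168.0171/6) = 5.2918%
Sharpe = (μ − rf) / σ = (11.1571 − 1.32) / 5.2918 = 9.8371 / 5.2918 = 1.8589

1.86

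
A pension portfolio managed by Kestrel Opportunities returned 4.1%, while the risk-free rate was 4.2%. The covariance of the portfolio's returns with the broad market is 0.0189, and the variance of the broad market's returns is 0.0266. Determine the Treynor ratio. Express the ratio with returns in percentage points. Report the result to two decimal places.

-0.14

β = Cov / Var = 0.0189 / 0.0266 = 0.7105
Treynor = (Rp − Rf) / β = (4.1% − 4.2%) / 0.7105 = -0.10 / 0.7105 = -0.1407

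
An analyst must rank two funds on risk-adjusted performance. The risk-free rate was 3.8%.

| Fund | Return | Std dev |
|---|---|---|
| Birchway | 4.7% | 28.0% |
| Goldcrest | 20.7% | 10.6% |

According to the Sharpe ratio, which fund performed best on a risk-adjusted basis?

Goldcrest

Birchway: Sharpe ratio = (4.7% − 3.8%) / 28.0% = 0.032
Goldcrest: Sharpe ratio = (20.7% − 3.8%) / 10.6% = 1.594
Highest: Goldcrest (1.594).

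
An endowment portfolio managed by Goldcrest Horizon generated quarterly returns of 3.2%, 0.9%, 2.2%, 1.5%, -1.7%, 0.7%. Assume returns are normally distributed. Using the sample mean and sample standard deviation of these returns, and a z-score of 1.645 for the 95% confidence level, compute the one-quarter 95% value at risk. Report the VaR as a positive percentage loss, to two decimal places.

1.60

Mean return μ = 6.80 / 6 = 1.1333%
Σ(r − μ)² = 13.8133; sample σ = √(13.8133/5) = 1.6621%
VaR = −(μ − z·σ) = −(1.1333 − 1.645 × 1.6621) = −(-1.6009) = 1.6009%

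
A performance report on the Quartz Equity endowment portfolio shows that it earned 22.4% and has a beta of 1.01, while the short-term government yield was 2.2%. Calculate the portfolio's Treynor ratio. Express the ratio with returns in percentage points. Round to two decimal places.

Treynor = (Rp − Rf) / β = (22.4% − 2.2%) / 1.01 = 20.20 / 1.01 = 20.0000

20.00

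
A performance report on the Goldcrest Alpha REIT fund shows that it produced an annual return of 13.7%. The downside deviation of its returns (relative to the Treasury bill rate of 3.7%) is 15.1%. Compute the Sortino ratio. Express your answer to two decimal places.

0.66

Sortino = (Rp − Rf) / σd = (13.7% − 3.7%) / 15.1% = 10.00% / 15.1% = 0.6623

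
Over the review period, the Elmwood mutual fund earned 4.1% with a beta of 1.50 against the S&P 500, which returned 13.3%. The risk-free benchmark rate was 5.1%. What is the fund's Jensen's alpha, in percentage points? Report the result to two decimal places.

-13.30

CAPM expected return = Rf + β(Rm − Rf) = 5.1% + 1.50 × (13.3% − 5.1%) = 5.1 + 1.50 × 8.20 = 17.4000%
Jensen's α = Rp − E[R] = 4.1% − 17.4000% = -13.3000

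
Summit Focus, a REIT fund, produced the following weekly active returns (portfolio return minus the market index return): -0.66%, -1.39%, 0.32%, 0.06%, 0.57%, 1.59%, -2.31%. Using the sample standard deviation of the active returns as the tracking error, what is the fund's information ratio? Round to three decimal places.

-0.200

r̄ = (-0.66 − 1.39 + 0.32 + 0.06 + 0.57 + 1.59 − 2.31) / 7 = -1.820 / 7 = -0.2600%
Sample σ = √[Σ(r − r̄)² / 6] = √[10.1896 / 6] = √1.6983 = 1.3032%
IR = r̄ / tracking error = -0.2600 / 1.3032 = -0.1995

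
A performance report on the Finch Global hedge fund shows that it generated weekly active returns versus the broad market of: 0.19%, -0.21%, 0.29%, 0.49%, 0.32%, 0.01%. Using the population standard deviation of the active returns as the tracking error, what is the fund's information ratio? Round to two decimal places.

μ = (0.19 − 0.21 + 0.29 + 0.49 + 0.32 + 0.01) / 6 = 0.1817%
Population σ = √[Σ(r − μ)² / 6] = √[0.3089 / 6] = √0.0515 = 0.2269%
IR = μ / tracking error = 0.1817 / 0.2269 = 0.8008

0.80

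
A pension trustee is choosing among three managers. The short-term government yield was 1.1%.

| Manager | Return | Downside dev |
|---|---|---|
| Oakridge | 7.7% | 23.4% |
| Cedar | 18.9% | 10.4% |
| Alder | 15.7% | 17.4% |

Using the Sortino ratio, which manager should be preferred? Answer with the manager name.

Cedar

Oakridge: Sortino ratio = (7.7% − 1.1%) / 23.4% = 0.282
Cedar: Sortino ratio = (18.9% − 1.1%) / 10.4% = 1.712
Alder: Sortino ratio = (15.7% − 1.1%) / 17.4% = 0.839
Highest: Cedar (1.712).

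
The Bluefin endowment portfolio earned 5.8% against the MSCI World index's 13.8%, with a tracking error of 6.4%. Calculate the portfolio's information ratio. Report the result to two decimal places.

-1.25

IR = (Rp − Rb) / TE = (5.8% − 13.8%) / 6.4% = -8.00% / 6.4% = -1.2500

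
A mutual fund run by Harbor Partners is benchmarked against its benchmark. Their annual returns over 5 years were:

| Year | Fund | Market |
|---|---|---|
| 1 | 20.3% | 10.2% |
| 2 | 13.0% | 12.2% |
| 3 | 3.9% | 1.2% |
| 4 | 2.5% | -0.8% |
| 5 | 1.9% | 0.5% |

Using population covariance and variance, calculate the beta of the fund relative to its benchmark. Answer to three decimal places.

r̄p = 8.3200%,  r̄m = 4.6600%
Cov = Σ(rp − r̄p)(rm − r̄m) / 5 = 35.0868
Var(rm) = Σ(rm − r̄m)² / 5 = 29.3264
β = Cov / Var = 35.0868 / 29.3264 = 1.1964

1.196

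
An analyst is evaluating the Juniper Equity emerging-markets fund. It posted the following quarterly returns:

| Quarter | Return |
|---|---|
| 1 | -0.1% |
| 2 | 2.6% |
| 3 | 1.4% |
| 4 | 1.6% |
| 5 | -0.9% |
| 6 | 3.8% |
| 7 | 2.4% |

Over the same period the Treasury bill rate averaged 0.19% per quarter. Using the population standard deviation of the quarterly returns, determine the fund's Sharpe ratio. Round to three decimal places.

r̄ = (-0.1 + 2.6 + 1.4 + 1.6 − 0.9 + 3.8 + 2.4) / 7 = 10.80 / 7 = 1.5429%
Population std dev = √[15.6371 / 7] = 1.4946%
Sharpe = (r̄ − rf) / σ = (1.5429 − 0.19) / 1.4946 = 1.3529 / 1.4946 = 0.9052

0.905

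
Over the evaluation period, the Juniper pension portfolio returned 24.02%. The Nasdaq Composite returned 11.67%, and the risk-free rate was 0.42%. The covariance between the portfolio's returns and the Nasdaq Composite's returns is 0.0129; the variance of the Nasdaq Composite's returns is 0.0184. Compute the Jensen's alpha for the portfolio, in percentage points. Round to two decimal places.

15.71

β = Cov / Var = 0.0129 / 0.0184 = 0.7011
E[R] = Rf + β(Rm − Rf) = 0.42% + 0.7011 × (11.67% − 0.42%) = 8.3074%
α = Rp − E[R] = 24.02% − 8.3074% = 15.7126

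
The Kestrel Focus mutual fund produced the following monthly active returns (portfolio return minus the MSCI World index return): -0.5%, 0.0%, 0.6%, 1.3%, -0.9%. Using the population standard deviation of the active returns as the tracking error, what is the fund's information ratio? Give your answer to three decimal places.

μ = (-0.5 + 0 + 0.6 + 1.3 − 0.9) / 5 = 0.50 / 5 = 0.1000%
Σ(r − μ)² = (-0.5 − 0.1000)² + (0 − 0.1000)² + (0.6 − 0.1000)² + … = 3.0600
σ = √[3.0600 / 5] = 0.7823%
IR = μ / tracking error = 0.1000 / 0.7823 = 0.1278

0.128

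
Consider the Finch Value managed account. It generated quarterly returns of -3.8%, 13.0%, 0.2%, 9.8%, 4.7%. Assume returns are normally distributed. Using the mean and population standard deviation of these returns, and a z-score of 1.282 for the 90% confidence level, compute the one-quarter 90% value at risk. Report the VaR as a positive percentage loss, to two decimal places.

μ = (-3.8 + 13 + 0.2 + 9.8 + 4.7) / 5 = 23.90 / 5 = 4.7800%
Population std dev = √[187.3680 / 5] = 6.1216%
VaR = −(μ − z·σ) = −(4.7800 − 1.282 × 6.1216) = −(-3.0679) = 3.0679%

3.07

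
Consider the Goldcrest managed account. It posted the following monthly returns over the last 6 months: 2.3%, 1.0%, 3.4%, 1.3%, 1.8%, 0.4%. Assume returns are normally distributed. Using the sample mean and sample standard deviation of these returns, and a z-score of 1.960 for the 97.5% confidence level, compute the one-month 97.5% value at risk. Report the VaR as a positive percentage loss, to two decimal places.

Mean return r̄ = 10.20 / 6 = 1.7000%
Σ(r − r̄)² = (2.3 − 1.7000)² + (1 − 1.7000)² + … = 5.6000
sample σ = √(5.6000 / 5) = √1.1200 = 1.0583%
VaR = −(r̄ − z·σ) = −(1.7000 − 1.960 × 1.0583) = −(-0.3743) = 0.3743%

0.37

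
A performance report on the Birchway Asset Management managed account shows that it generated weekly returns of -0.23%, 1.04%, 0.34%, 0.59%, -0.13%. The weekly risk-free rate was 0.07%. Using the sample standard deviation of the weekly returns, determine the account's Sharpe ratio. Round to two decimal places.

0.48

r̄ = (-0.23 + 1.04 + 0.34 + 0.59 − 0.13) / 5 = 0.3220%
Σ(r − r̄)² = (-0.23 − 0.3220)² + (1.04 − 0.3220)² + (0.34 − 0.3220)² + … = 1.0967
sample σ = √(1.0967 / 4) = √0.2742 = 0.5236%
Sharpe = (r̄ − rf) / σ = (0.3220 − 0.07) / 0.5236 = 0.2520 / 0.5236 = 0.4813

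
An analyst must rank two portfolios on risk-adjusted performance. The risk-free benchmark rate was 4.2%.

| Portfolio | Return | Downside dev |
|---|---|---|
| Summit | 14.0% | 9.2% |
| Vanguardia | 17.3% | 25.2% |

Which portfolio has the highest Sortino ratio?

Summit

Summit: Sortino ratio = (14.0% − 4.2%) / 9.2% = 1.065
Vanguardia: Sortino ratio = (17.3% − 4.2%) / 25.2% = 0.520
Highest: Summit (1.065).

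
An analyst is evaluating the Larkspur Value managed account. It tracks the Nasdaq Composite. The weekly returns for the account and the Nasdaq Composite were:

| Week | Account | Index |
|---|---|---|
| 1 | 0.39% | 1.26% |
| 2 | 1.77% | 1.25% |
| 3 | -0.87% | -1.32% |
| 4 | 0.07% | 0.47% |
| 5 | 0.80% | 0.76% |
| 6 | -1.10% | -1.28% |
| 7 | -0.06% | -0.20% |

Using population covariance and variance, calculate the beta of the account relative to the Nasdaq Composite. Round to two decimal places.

r̄p = 0.1429%,  r̄m = 0.1343%
Cov = Σ(rp − r̄p)(rm − r̄m) / 7 = 0.8256
Var(rm) = Σ(rm − r̄m)² / 7 = 1.0347
β = Cov / Var = 0.8256 / 1.0347 = 0.7979

0.80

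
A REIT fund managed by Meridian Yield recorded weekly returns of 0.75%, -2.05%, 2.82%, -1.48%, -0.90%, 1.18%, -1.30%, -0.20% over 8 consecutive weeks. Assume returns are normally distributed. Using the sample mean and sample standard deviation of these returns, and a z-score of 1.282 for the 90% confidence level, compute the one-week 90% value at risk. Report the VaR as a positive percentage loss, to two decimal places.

Mean return μ = -1.180 / 8 = -0.1475%
Σ(r − μ)² = (0.75 − (-0.1475))² + (-2.05 − (-0.1475))² + … = 18.6662
sample σ = √(18.6662 / 7) = √2.6666 = 1.6330%
VaR = −(μ − z·σ) = −(-0.1475 − 1.282 × 1.6330) = −(-2.2410) = 2.2410%

2.24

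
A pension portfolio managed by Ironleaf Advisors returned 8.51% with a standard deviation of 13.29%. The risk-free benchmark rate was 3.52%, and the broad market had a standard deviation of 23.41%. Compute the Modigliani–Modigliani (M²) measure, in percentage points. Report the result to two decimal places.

12.31

Sharpe = (Rp − Rf) / σp = (8.51% − 3.52%) / 13.29% = 0.3755
M² = Rf + Sharpe × σm = 3.52% + 0.3755 × 23.41% = 12.3105%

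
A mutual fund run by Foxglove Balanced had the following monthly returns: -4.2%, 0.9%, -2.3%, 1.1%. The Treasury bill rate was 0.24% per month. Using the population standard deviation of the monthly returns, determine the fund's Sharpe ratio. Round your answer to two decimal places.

-0.61

μ = (-4.2 + 0.9 − 2.3 + 1.1) / 4 = -4.50 / 4 = -1.1250%
Σ(r − μ)² = (-4.2 − (-1.1250))² + (0.9 − (-1.1250))² + (-2.3 − (-1.1250))² + … = 19.8875
population σ = √(19.8875 / 4) = √4.9719 = 2.2298%
Sharpe = (μ − rf) / σ = (-1.1250 − 0.24) / 2.2298 = -1.3650 / 2.2298 = -0.6122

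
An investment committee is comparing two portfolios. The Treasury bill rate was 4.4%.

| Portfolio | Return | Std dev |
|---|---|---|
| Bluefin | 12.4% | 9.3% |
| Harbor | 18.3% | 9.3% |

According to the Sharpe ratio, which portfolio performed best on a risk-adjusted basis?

Bluefin: Sharpe ratio = (12.4% − 4.4%) / 9.3% = 0.860
Harbor: Sharpe ratio = (18.3% − 4.4%) / 9.3% = 1.495
Highest: Harbor (1.495).

Harbor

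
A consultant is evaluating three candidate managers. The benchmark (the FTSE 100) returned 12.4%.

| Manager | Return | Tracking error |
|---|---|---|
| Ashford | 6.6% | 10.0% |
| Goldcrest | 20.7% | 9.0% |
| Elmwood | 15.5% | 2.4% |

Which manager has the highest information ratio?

Elmwood

Ashford: IR = (6.6% − 12.4%) / 10.0% = -0.580
Goldcrest: IR = (20.7% − 12.4%) / 9.0% = 0.922
Elmwood: IR = (15.5% − 12.4%) / 2.4% = 1.292
Highest: Elmwood (1.292).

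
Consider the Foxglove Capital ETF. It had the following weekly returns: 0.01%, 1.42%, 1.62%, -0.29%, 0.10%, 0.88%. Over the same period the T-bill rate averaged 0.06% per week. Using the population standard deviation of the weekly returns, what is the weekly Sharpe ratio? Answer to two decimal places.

0.77

Mean return μ = 3.740 / 6 = 0.6233%
Population σ = √[Σ(r − μ)² / 6] = √[3.1781 / 6] = √0.5297 = 0.7278%
Sharpe = (μ − rf) / σ = (0.6233 − 0.06) / 0.7278 = 0.5633 / 0.7278 = 0.7740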